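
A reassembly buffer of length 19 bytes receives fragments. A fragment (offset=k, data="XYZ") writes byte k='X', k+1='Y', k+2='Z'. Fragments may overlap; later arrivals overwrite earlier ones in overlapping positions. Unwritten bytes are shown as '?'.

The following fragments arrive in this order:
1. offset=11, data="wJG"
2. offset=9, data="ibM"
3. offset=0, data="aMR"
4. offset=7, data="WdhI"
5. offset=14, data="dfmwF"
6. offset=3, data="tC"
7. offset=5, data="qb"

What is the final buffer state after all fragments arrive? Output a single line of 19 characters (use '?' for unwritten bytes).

Fragment 1: offset=11 data="wJG" -> buffer=???????????wJG?????
Fragment 2: offset=9 data="ibM" -> buffer=?????????ibMJG?????
Fragment 3: offset=0 data="aMR" -> buffer=aMR??????ibMJG?????
Fragment 4: offset=7 data="WdhI" -> buffer=aMR????WdhIMJG?????
Fragment 5: offset=14 data="dfmwF" -> buffer=aMR????WdhIMJGdfmwF
Fragment 6: offset=3 data="tC" -> buffer=aMRtC??WdhIMJGdfmwF
Fragment 7: offset=5 data="qb" -> buffer=aMRtCqbWdhIMJGdfmwF

Answer: aMRtCqbWdhIMJGdfmwF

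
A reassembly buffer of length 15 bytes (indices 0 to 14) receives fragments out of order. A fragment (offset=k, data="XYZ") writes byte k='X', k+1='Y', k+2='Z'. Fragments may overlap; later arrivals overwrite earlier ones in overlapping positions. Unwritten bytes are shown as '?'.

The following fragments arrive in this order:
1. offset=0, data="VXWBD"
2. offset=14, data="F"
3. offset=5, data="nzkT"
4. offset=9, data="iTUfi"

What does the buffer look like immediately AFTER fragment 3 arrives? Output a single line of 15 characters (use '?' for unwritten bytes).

Fragment 1: offset=0 data="VXWBD" -> buffer=VXWBD??????????
Fragment 2: offset=14 data="F" -> buffer=VXWBD?????????F
Fragment 3: offset=5 data="nzkT" -> buffer=VXWBDnzkT?????F

Answer: VXWBDnzkT?????F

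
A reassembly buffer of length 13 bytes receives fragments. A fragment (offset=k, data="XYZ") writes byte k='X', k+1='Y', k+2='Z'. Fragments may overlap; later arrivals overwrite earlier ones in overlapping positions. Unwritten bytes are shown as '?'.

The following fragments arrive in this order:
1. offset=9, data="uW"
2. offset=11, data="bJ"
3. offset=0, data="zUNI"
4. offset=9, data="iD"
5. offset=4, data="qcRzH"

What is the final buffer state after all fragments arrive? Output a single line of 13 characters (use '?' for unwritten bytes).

Fragment 1: offset=9 data="uW" -> buffer=?????????uW??
Fragment 2: offset=11 data="bJ" -> buffer=?????????uWbJ
Fragment 3: offset=0 data="zUNI" -> buffer=zUNI?????uWbJ
Fragment 4: offset=9 data="iD" -> buffer=zUNI?????iDbJ
Fragment 5: offset=4 data="qcRzH" -> buffer=zUNIqcRzHiDbJ

Answer: zUNIqcRzHiDbJ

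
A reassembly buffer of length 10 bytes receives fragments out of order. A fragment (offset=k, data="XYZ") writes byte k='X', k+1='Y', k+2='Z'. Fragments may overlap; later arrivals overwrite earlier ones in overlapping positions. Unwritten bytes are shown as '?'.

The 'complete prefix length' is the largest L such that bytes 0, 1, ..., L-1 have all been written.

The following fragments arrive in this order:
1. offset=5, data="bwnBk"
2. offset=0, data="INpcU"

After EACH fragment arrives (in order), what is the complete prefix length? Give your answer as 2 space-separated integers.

Answer: 0 10

Derivation:
Fragment 1: offset=5 data="bwnBk" -> buffer=?????bwnBk -> prefix_len=0
Fragment 2: offset=0 data="INpcU" -> buffer=INpcUbwnBk -> prefix_len=10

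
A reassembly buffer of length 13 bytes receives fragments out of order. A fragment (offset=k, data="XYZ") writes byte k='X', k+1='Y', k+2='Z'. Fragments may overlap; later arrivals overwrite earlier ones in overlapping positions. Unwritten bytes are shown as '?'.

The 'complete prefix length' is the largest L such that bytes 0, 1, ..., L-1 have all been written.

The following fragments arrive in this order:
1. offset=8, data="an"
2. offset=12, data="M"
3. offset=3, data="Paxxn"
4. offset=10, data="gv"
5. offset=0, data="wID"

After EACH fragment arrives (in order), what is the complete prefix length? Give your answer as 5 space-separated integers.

Answer: 0 0 0 0 13

Derivation:
Fragment 1: offset=8 data="an" -> buffer=????????an??? -> prefix_len=0
Fragment 2: offset=12 data="M" -> buffer=????????an??M -> prefix_len=0
Fragment 3: offset=3 data="Paxxn" -> buffer=???Paxxnan??M -> prefix_len=0
Fragment 4: offset=10 data="gv" -> buffer=???PaxxnangvM -> prefix_len=0
Fragment 5: offset=0 data="wID" -> buffer=wIDPaxxnangvM -> prefix_len=13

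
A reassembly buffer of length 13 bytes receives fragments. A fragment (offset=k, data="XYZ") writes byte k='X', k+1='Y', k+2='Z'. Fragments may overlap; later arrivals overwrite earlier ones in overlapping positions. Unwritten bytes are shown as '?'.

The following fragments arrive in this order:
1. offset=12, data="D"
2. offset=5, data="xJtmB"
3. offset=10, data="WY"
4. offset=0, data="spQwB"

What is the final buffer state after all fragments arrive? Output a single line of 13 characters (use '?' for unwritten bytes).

Answer: spQwBxJtmBWYD

Derivation:
Fragment 1: offset=12 data="D" -> buffer=????????????D
Fragment 2: offset=5 data="xJtmB" -> buffer=?????xJtmB??D
Fragment 3: offset=10 data="WY" -> buffer=?????xJtmBWYD
Fragment 4: offset=0 data="spQwB" -> buffer=spQwBxJtmBWYD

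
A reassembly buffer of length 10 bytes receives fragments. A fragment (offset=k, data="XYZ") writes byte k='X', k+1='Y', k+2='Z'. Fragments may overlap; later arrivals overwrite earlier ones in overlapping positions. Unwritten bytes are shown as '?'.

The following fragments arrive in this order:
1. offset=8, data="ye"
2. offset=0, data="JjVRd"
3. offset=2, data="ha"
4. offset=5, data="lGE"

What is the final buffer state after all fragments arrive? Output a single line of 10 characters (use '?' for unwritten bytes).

Fragment 1: offset=8 data="ye" -> buffer=????????ye
Fragment 2: offset=0 data="JjVRd" -> buffer=JjVRd???ye
Fragment 3: offset=2 data="ha" -> buffer=Jjhad???ye
Fragment 4: offset=5 data="lGE" -> buffer=JjhadlGEye

Answer: JjhadlGEye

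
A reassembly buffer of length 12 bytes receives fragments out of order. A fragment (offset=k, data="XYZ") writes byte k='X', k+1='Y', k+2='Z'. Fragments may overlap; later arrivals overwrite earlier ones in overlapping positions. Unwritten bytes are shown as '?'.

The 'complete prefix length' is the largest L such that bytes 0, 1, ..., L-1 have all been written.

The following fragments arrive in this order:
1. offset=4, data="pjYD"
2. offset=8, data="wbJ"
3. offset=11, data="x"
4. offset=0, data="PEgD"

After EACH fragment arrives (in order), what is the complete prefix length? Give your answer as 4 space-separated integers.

Fragment 1: offset=4 data="pjYD" -> buffer=????pjYD???? -> prefix_len=0
Fragment 2: offset=8 data="wbJ" -> buffer=????pjYDwbJ? -> prefix_len=0
Fragment 3: offset=11 data="x" -> buffer=????pjYDwbJx -> prefix_len=0
Fragment 4: offset=0 data="PEgD" -> buffer=PEgDpjYDwbJx -> prefix_len=12

Answer: 0 0 0 12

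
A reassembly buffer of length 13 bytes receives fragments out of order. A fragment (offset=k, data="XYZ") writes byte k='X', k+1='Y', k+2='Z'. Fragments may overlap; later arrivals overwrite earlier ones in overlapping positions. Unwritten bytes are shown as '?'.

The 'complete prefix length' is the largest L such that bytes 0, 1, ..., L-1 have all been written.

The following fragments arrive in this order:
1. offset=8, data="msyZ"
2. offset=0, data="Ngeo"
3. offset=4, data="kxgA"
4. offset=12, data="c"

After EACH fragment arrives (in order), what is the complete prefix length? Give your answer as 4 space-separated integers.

Fragment 1: offset=8 data="msyZ" -> buffer=????????msyZ? -> prefix_len=0
Fragment 2: offset=0 data="Ngeo" -> buffer=Ngeo????msyZ? -> prefix_len=4
Fragment 3: offset=4 data="kxgA" -> buffer=NgeokxgAmsyZ? -> prefix_len=12
Fragment 4: offset=12 data="c" -> buffer=NgeokxgAmsyZc -> prefix_len=13

Answer: 0 4 12 13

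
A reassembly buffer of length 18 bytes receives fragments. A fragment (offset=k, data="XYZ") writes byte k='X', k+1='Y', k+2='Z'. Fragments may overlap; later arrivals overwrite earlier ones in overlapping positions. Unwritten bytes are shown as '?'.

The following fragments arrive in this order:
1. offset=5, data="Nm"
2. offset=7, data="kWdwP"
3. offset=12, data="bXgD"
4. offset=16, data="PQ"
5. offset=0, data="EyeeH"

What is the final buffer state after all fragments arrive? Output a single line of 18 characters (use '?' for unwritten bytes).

Fragment 1: offset=5 data="Nm" -> buffer=?????Nm???????????
Fragment 2: offset=7 data="kWdwP" -> buffer=?????NmkWdwP??????
Fragment 3: offset=12 data="bXgD" -> buffer=?????NmkWdwPbXgD??
Fragment 4: offset=16 data="PQ" -> buffer=?????NmkWdwPbXgDPQ
Fragment 5: offset=0 data="EyeeH" -> buffer=EyeeHNmkWdwPbXgDPQ

Answer: EyeeHNmkWdwPbXgDPQ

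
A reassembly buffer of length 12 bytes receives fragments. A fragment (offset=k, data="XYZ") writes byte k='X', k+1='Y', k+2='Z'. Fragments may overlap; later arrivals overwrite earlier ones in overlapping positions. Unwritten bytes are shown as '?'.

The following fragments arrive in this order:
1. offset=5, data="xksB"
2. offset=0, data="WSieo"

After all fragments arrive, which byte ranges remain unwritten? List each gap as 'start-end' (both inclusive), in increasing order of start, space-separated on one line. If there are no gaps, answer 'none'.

Fragment 1: offset=5 len=4
Fragment 2: offset=0 len=5
Gaps: 9-11

Answer: 9-11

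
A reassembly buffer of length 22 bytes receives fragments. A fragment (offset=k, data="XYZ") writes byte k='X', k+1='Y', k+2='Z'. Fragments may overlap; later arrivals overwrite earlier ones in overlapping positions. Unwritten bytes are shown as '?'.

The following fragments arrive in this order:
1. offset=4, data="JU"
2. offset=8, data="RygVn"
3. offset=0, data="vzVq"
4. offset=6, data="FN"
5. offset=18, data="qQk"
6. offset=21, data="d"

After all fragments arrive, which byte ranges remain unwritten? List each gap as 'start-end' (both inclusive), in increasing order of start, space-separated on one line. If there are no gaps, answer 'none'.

Answer: 13-17

Derivation:
Fragment 1: offset=4 len=2
Fragment 2: offset=8 len=5
Fragment 3: offset=0 len=4
Fragment 4: offset=6 len=2
Fragment 5: offset=18 len=3
Fragment 6: offset=21 len=1
Gaps: 13-17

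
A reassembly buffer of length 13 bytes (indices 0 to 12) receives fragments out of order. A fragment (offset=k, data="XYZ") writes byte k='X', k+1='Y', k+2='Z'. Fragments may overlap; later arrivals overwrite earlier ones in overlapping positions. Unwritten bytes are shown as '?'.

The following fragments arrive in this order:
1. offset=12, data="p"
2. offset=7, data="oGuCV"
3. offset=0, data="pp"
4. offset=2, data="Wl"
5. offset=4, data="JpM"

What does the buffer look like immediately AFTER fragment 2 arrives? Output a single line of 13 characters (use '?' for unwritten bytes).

Answer: ???????oGuCVp

Derivation:
Fragment 1: offset=12 data="p" -> buffer=????????????p
Fragment 2: offset=7 data="oGuCV" -> buffer=???????oGuCVp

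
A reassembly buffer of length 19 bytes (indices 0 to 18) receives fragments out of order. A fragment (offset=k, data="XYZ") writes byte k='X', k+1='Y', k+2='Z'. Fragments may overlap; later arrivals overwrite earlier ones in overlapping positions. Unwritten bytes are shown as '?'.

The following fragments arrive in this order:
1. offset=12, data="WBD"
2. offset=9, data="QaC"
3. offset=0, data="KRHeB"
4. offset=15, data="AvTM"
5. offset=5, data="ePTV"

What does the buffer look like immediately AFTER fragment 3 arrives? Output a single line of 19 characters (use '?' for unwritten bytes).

Answer: KRHeB????QaCWBD????

Derivation:
Fragment 1: offset=12 data="WBD" -> buffer=????????????WBD????
Fragment 2: offset=9 data="QaC" -> buffer=?????????QaCWBD????
Fragment 3: offset=0 data="KRHeB" -> buffer=KRHeB????QaCWBD????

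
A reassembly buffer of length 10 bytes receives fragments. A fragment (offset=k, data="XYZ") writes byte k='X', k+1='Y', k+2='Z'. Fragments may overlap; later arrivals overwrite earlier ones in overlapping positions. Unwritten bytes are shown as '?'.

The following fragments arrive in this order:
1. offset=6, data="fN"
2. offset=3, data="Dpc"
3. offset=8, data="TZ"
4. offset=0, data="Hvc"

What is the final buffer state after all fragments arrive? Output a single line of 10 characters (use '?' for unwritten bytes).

Fragment 1: offset=6 data="fN" -> buffer=??????fN??
Fragment 2: offset=3 data="Dpc" -> buffer=???DpcfN??
Fragment 3: offset=8 data="TZ" -> buffer=???DpcfNTZ
Fragment 4: offset=0 data="Hvc" -> buffer=HvcDpcfNTZ

Answer: HvcDpcfNTZ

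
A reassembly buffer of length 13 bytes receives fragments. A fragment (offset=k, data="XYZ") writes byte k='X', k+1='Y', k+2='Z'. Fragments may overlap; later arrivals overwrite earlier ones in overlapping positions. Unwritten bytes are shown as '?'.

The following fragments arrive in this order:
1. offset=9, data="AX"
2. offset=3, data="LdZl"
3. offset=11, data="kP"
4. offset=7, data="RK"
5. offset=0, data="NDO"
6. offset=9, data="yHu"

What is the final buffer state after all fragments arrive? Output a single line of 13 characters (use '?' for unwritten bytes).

Answer: NDOLdZlRKyHuP

Derivation:
Fragment 1: offset=9 data="AX" -> buffer=?????????AX??
Fragment 2: offset=3 data="LdZl" -> buffer=???LdZl??AX??
Fragment 3: offset=11 data="kP" -> buffer=???LdZl??AXkP
Fragment 4: offset=7 data="RK" -> buffer=???LdZlRKAXkP
Fragment 5: offset=0 data="NDO" -> buffer=NDOLdZlRKAXkP
Fragment 6: offset=9 data="yHu" -> buffer=NDOLdZlRKyHuP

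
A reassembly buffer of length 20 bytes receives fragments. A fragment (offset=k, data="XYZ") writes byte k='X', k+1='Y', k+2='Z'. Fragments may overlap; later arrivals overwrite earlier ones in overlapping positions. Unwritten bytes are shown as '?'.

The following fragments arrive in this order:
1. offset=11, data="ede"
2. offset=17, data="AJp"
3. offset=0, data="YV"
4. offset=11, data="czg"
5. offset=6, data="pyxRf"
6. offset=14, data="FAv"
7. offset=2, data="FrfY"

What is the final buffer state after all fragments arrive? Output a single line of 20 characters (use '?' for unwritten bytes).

Answer: YVFrfYpyxRfczgFAvAJp

Derivation:
Fragment 1: offset=11 data="ede" -> buffer=???????????ede??????
Fragment 2: offset=17 data="AJp" -> buffer=???????????ede???AJp
Fragment 3: offset=0 data="YV" -> buffer=YV?????????ede???AJp
Fragment 4: offset=11 data="czg" -> buffer=YV?????????czg???AJp
Fragment 5: offset=6 data="pyxRf" -> buffer=YV????pyxRfczg???AJp
Fragment 6: offset=14 data="FAv" -> buffer=YV????pyxRfczgFAvAJp
Fragment 7: offset=2 data="FrfY" -> buffer=YVFrfYpyxRfczgFAvAJp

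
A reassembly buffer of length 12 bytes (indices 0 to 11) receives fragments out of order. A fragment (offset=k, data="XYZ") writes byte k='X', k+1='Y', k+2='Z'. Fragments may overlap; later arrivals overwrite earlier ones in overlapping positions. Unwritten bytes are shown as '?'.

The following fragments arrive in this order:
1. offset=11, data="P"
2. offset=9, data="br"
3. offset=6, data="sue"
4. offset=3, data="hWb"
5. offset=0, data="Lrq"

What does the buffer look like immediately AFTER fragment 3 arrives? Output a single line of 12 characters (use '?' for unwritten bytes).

Fragment 1: offset=11 data="P" -> buffer=???????????P
Fragment 2: offset=9 data="br" -> buffer=?????????brP
Fragment 3: offset=6 data="sue" -> buffer=??????suebrP

Answer: ??????suebrP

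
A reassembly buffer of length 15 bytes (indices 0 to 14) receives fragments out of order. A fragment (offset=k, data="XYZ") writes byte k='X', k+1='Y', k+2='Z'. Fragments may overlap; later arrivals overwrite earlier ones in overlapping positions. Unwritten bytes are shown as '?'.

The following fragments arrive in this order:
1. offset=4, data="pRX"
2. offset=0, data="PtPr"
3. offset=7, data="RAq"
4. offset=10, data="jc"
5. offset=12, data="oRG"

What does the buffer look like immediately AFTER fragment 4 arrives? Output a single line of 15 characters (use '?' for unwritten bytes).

Fragment 1: offset=4 data="pRX" -> buffer=????pRX????????
Fragment 2: offset=0 data="PtPr" -> buffer=PtPrpRX????????
Fragment 3: offset=7 data="RAq" -> buffer=PtPrpRXRAq?????
Fragment 4: offset=10 data="jc" -> buffer=PtPrpRXRAqjc???

Answer: PtPrpRXRAqjc???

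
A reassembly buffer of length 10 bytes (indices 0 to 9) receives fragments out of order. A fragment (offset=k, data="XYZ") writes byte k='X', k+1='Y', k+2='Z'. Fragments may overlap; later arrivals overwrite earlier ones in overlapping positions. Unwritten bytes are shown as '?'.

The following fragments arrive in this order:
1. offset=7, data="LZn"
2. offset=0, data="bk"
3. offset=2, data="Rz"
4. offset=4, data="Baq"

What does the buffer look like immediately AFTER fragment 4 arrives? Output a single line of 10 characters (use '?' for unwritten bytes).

Fragment 1: offset=7 data="LZn" -> buffer=???????LZn
Fragment 2: offset=0 data="bk" -> buffer=bk?????LZn
Fragment 3: offset=2 data="Rz" -> buffer=bkRz???LZn
Fragment 4: offset=4 data="Baq" -> buffer=bkRzBaqLZn

Answer: bkRzBaqLZn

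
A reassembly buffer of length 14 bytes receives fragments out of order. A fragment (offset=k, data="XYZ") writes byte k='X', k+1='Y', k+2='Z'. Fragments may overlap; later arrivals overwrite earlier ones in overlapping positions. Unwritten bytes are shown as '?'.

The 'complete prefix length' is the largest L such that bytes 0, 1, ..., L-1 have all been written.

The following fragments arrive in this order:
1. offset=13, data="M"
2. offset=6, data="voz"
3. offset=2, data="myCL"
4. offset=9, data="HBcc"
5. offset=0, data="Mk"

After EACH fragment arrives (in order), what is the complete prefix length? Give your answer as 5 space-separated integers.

Fragment 1: offset=13 data="M" -> buffer=?????????????M -> prefix_len=0
Fragment 2: offset=6 data="voz" -> buffer=??????voz????M -> prefix_len=0
Fragment 3: offset=2 data="myCL" -> buffer=??myCLvoz????M -> prefix_len=0
Fragment 4: offset=9 data="HBcc" -> buffer=??myCLvozHBccM -> prefix_len=0
Fragment 5: offset=0 data="Mk" -> buffer=MkmyCLvozHBccM -> prefix_len=14

Answer: 0 0 0 0 14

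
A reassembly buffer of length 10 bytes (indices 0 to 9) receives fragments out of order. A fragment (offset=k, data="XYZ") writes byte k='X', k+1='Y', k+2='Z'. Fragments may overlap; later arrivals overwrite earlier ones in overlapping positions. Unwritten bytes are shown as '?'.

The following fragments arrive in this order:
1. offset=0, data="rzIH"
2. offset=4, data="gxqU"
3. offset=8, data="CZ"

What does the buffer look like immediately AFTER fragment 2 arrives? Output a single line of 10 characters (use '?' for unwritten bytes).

Answer: rzIHgxqU??

Derivation:
Fragment 1: offset=0 data="rzIH" -> buffer=rzIH??????
Fragment 2: offset=4 data="gxqU" -> buffer=rzIHgxqU??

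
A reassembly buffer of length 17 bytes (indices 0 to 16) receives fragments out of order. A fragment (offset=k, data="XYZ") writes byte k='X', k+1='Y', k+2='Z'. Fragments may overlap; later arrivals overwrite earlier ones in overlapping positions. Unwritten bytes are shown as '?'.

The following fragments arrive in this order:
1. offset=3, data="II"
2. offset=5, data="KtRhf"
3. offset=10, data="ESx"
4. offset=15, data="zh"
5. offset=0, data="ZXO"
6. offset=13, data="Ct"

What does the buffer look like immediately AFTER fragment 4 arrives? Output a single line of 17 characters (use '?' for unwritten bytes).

Fragment 1: offset=3 data="II" -> buffer=???II????????????
Fragment 2: offset=5 data="KtRhf" -> buffer=???IIKtRhf???????
Fragment 3: offset=10 data="ESx" -> buffer=???IIKtRhfESx????
Fragment 4: offset=15 data="zh" -> buffer=???IIKtRhfESx??zh

Answer: ???IIKtRhfESx??zh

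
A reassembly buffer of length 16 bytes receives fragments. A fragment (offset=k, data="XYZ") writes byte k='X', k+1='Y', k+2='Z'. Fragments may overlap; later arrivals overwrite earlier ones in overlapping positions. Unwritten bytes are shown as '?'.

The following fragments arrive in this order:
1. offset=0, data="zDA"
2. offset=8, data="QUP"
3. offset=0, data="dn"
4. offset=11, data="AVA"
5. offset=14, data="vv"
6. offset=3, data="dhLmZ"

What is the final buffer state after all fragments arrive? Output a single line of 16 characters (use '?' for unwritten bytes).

Fragment 1: offset=0 data="zDA" -> buffer=zDA?????????????
Fragment 2: offset=8 data="QUP" -> buffer=zDA?????QUP?????
Fragment 3: offset=0 data="dn" -> buffer=dnA?????QUP?????
Fragment 4: offset=11 data="AVA" -> buffer=dnA?????QUPAVA??
Fragment 5: offset=14 data="vv" -> buffer=dnA?????QUPAVAvv
Fragment 6: offset=3 data="dhLmZ" -> buffer=dnAdhLmZQUPAVAvv

Answer: dnAdhLmZQUPAVAvv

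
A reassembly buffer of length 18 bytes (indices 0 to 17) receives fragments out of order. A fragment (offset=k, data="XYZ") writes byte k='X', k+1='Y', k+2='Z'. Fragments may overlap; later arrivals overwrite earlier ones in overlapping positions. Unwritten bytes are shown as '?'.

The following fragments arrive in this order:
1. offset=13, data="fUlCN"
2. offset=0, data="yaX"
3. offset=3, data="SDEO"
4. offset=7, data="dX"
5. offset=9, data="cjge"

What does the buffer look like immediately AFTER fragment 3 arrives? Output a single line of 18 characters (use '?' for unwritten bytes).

Answer: yaXSDEO??????fUlCN

Derivation:
Fragment 1: offset=13 data="fUlCN" -> buffer=?????????????fUlCN
Fragment 2: offset=0 data="yaX" -> buffer=yaX??????????fUlCN
Fragment 3: offset=3 data="SDEO" -> buffer=yaXSDEO??????fUlCN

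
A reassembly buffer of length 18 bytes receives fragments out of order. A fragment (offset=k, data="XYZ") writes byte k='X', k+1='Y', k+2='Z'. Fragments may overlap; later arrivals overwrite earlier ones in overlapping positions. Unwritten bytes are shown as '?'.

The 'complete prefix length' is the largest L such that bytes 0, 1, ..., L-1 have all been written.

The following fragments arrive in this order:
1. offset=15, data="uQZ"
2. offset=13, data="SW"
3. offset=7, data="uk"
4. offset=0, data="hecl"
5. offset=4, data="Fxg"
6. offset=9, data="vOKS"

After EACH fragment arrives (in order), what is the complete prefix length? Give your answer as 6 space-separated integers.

Fragment 1: offset=15 data="uQZ" -> buffer=???????????????uQZ -> prefix_len=0
Fragment 2: offset=13 data="SW" -> buffer=?????????????SWuQZ -> prefix_len=0
Fragment 3: offset=7 data="uk" -> buffer=???????uk????SWuQZ -> prefix_len=0
Fragment 4: offset=0 data="hecl" -> buffer=hecl???uk????SWuQZ -> prefix_len=4
Fragment 5: offset=4 data="Fxg" -> buffer=heclFxguk????SWuQZ -> prefix_len=9
Fragment 6: offset=9 data="vOKS" -> buffer=heclFxgukvOKSSWuQZ -> prefix_len=18

Answer: 0 0 0 4 9 18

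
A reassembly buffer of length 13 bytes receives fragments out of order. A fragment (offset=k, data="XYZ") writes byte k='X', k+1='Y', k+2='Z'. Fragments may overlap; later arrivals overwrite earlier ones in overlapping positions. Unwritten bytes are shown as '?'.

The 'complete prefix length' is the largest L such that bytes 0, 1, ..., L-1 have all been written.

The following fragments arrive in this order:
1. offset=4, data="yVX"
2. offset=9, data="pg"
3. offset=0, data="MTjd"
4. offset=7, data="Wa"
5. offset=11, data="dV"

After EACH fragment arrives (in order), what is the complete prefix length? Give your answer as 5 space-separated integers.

Answer: 0 0 7 11 13

Derivation:
Fragment 1: offset=4 data="yVX" -> buffer=????yVX?????? -> prefix_len=0
Fragment 2: offset=9 data="pg" -> buffer=????yVX??pg?? -> prefix_len=0
Fragment 3: offset=0 data="MTjd" -> buffer=MTjdyVX??pg?? -> prefix_len=7
Fragment 4: offset=7 data="Wa" -> buffer=MTjdyVXWapg?? -> prefix_len=11
Fragment 5: offset=11 data="dV" -> buffer=MTjdyVXWapgdV -> prefix_len=13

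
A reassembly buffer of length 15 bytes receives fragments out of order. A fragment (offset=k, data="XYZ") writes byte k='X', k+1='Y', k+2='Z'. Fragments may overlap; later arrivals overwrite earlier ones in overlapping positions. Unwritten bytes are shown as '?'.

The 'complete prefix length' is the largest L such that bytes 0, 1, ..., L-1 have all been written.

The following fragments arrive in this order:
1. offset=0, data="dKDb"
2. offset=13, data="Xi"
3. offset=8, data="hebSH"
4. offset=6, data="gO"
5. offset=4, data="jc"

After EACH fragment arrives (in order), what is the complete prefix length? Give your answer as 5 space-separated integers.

Answer: 4 4 4 4 15

Derivation:
Fragment 1: offset=0 data="dKDb" -> buffer=dKDb??????????? -> prefix_len=4
Fragment 2: offset=13 data="Xi" -> buffer=dKDb?????????Xi -> prefix_len=4
Fragment 3: offset=8 data="hebSH" -> buffer=dKDb????hebSHXi -> prefix_len=4
Fragment 4: offset=6 data="gO" -> buffer=dKDb??gOhebSHXi -> prefix_len=4
Fragment 5: offset=4 data="jc" -> buffer=dKDbjcgOhebSHXi -> prefix_len=15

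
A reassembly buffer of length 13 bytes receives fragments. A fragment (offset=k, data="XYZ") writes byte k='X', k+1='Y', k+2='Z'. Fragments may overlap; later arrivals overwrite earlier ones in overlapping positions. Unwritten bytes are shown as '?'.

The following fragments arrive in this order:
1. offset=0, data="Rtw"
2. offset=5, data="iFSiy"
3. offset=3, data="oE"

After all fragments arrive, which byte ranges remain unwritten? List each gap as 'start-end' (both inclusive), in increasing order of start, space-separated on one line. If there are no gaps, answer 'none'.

Answer: 10-12

Derivation:
Fragment 1: offset=0 len=3
Fragment 2: offset=5 len=5
Fragment 3: offset=3 len=2
Gaps: 10-12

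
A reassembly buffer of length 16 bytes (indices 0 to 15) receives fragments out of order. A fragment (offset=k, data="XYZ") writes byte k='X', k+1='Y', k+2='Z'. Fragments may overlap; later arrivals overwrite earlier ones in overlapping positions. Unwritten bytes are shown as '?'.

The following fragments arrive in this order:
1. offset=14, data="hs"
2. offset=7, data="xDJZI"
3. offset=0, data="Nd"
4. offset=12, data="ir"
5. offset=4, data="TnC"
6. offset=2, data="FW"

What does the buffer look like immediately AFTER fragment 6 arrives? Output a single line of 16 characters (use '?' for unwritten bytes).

Fragment 1: offset=14 data="hs" -> buffer=??????????????hs
Fragment 2: offset=7 data="xDJZI" -> buffer=???????xDJZI??hs
Fragment 3: offset=0 data="Nd" -> buffer=Nd?????xDJZI??hs
Fragment 4: offset=12 data="ir" -> buffer=Nd?????xDJZIirhs
Fragment 5: offset=4 data="TnC" -> buffer=Nd??TnCxDJZIirhs
Fragment 6: offset=2 data="FW" -> buffer=NdFWTnCxDJZIirhs

Answer: NdFWTnCxDJZIirhs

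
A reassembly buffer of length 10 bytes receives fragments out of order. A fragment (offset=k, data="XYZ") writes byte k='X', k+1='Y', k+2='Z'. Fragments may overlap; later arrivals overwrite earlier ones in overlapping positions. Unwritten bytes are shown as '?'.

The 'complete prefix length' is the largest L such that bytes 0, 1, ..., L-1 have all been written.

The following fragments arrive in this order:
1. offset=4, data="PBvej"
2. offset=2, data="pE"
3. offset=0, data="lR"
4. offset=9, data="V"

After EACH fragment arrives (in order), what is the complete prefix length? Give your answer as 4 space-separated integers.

Fragment 1: offset=4 data="PBvej" -> buffer=????PBvej? -> prefix_len=0
Fragment 2: offset=2 data="pE" -> buffer=??pEPBvej? -> prefix_len=0
Fragment 3: offset=0 data="lR" -> buffer=lRpEPBvej? -> prefix_len=9
Fragment 4: offset=9 data="V" -> buffer=lRpEPBvejV -> prefix_len=10

Answer: 0 0 9 10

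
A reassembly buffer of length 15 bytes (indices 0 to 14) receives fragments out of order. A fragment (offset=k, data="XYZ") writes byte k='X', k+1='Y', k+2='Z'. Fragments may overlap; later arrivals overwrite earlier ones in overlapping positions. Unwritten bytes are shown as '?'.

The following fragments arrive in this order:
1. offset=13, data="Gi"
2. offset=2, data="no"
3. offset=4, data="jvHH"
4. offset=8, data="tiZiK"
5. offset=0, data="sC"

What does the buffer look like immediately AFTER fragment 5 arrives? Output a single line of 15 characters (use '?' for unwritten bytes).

Answer: sCnojvHHtiZiKGi

Derivation:
Fragment 1: offset=13 data="Gi" -> buffer=?????????????Gi
Fragment 2: offset=2 data="no" -> buffer=??no?????????Gi
Fragment 3: offset=4 data="jvHH" -> buffer=??nojvHH?????Gi
Fragment 4: offset=8 data="tiZiK" -> buffer=??nojvHHtiZiKGi
Fragment 5: offset=0 data="sC" -> buffer=sCnojvHHtiZiKGi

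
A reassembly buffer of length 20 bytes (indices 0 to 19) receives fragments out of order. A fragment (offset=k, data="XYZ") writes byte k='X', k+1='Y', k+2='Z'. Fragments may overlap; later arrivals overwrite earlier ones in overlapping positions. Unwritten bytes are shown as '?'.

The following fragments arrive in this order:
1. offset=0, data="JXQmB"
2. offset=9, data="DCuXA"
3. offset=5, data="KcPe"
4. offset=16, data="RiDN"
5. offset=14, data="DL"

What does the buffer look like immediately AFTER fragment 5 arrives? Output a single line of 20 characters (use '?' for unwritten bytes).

Answer: JXQmBKcPeDCuXADLRiDN

Derivation:
Fragment 1: offset=0 data="JXQmB" -> buffer=JXQmB???????????????
Fragment 2: offset=9 data="DCuXA" -> buffer=JXQmB????DCuXA??????
Fragment 3: offset=5 data="KcPe" -> buffer=JXQmBKcPeDCuXA??????
Fragment 4: offset=16 data="RiDN" -> buffer=JXQmBKcPeDCuXA??RiDN
Fragment 5: offset=14 data="DL" -> buffer=JXQmBKcPeDCuXADLRiDN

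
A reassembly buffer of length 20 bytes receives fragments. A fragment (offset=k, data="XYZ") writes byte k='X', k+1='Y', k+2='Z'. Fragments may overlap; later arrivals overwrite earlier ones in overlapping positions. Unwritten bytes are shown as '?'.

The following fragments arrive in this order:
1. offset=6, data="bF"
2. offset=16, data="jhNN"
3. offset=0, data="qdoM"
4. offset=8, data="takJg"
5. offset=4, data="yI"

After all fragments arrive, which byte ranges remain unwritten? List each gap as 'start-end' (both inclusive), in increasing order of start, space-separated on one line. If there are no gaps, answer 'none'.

Answer: 13-15

Derivation:
Fragment 1: offset=6 len=2
Fragment 2: offset=16 len=4
Fragment 3: offset=0 len=4
Fragment 4: offset=8 len=5
Fragment 5: offset=4 len=2
Gaps: 13-15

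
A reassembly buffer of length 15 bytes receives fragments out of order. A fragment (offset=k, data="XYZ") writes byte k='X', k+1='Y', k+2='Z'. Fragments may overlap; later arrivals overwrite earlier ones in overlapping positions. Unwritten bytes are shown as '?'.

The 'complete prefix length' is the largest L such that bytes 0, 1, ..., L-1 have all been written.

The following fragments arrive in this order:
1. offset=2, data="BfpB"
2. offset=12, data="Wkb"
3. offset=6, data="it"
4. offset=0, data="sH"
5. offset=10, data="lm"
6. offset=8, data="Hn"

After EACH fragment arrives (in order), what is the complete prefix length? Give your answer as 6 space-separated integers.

Answer: 0 0 0 8 8 15

Derivation:
Fragment 1: offset=2 data="BfpB" -> buffer=??BfpB????????? -> prefix_len=0
Fragment 2: offset=12 data="Wkb" -> buffer=??BfpB??????Wkb -> prefix_len=0
Fragment 3: offset=6 data="it" -> buffer=??BfpBit????Wkb -> prefix_len=0
Fragment 4: offset=0 data="sH" -> buffer=sHBfpBit????Wkb -> prefix_len=8
Fragment 5: offset=10 data="lm" -> buffer=sHBfpBit??lmWkb -> prefix_len=8
Fragment 6: offset=8 data="Hn" -> buffer=sHBfpBitHnlmWkb -> prefix_len=15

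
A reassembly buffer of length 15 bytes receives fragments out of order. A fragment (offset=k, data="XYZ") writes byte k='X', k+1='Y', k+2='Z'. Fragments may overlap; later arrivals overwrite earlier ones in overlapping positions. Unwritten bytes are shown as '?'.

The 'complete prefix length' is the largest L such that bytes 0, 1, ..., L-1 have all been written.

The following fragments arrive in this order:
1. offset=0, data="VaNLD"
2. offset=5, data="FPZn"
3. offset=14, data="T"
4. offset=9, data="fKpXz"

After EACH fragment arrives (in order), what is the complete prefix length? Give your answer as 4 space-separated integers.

Answer: 5 9 9 15

Derivation:
Fragment 1: offset=0 data="VaNLD" -> buffer=VaNLD?????????? -> prefix_len=5
Fragment 2: offset=5 data="FPZn" -> buffer=VaNLDFPZn?????? -> prefix_len=9
Fragment 3: offset=14 data="T" -> buffer=VaNLDFPZn?????T -> prefix_len=9
Fragment 4: offset=9 data="fKpXz" -> buffer=VaNLDFPZnfKpXzT -> prefix_len=15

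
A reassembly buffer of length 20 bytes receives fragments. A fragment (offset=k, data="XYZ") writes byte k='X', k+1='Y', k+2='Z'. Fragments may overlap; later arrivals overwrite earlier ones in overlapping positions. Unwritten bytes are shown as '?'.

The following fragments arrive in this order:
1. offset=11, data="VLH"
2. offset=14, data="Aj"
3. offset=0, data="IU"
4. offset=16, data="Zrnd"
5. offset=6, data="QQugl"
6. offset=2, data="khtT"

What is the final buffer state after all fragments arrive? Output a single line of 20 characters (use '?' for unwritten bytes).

Answer: IUkhtTQQuglVLHAjZrnd

Derivation:
Fragment 1: offset=11 data="VLH" -> buffer=???????????VLH??????
Fragment 2: offset=14 data="Aj" -> buffer=???????????VLHAj????
Fragment 3: offset=0 data="IU" -> buffer=IU?????????VLHAj????
Fragment 4: offset=16 data="Zrnd" -> buffer=IU?????????VLHAjZrnd
Fragment 5: offset=6 data="QQugl" -> buffer=IU????QQuglVLHAjZrnd
Fragment 6: offset=2 data="khtT" -> buffer=IUkhtTQQuglVLHAjZrnd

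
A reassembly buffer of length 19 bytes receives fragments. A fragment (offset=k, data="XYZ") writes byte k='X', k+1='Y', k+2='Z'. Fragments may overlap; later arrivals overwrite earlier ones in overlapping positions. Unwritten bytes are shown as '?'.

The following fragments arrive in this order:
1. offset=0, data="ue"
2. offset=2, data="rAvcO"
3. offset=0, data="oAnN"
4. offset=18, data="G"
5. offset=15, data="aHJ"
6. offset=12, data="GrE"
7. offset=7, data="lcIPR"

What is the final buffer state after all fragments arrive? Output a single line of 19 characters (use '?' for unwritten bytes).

Fragment 1: offset=0 data="ue" -> buffer=ue?????????????????
Fragment 2: offset=2 data="rAvcO" -> buffer=uerAvcO????????????
Fragment 3: offset=0 data="oAnN" -> buffer=oAnNvcO????????????
Fragment 4: offset=18 data="G" -> buffer=oAnNvcO???????????G
Fragment 5: offset=15 data="aHJ" -> buffer=oAnNvcO????????aHJG
Fragment 6: offset=12 data="GrE" -> buffer=oAnNvcO?????GrEaHJG
Fragment 7: offset=7 data="lcIPR" -> buffer=oAnNvcOlcIPRGrEaHJG

Answer: oAnNvcOlcIPRGrEaHJG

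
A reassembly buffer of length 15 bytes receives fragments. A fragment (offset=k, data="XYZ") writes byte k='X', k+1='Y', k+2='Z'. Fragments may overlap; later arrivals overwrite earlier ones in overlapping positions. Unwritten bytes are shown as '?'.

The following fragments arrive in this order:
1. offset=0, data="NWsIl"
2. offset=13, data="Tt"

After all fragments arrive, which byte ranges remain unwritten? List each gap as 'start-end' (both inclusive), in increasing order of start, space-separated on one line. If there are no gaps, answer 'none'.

Answer: 5-12

Derivation:
Fragment 1: offset=0 len=5
Fragment 2: offset=13 len=2
Gaps: 5-12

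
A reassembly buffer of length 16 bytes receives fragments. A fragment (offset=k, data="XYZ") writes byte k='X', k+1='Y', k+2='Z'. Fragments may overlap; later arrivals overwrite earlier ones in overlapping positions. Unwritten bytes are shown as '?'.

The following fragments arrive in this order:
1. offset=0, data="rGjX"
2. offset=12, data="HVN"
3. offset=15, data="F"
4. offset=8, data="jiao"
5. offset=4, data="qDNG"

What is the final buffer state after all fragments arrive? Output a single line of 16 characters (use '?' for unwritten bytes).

Fragment 1: offset=0 data="rGjX" -> buffer=rGjX????????????
Fragment 2: offset=12 data="HVN" -> buffer=rGjX????????HVN?
Fragment 3: offset=15 data="F" -> buffer=rGjX????????HVNF
Fragment 4: offset=8 data="jiao" -> buffer=rGjX????jiaoHVNF
Fragment 5: offset=4 data="qDNG" -> buffer=rGjXqDNGjiaoHVNF

Answer: rGjXqDNGjiaoHVNF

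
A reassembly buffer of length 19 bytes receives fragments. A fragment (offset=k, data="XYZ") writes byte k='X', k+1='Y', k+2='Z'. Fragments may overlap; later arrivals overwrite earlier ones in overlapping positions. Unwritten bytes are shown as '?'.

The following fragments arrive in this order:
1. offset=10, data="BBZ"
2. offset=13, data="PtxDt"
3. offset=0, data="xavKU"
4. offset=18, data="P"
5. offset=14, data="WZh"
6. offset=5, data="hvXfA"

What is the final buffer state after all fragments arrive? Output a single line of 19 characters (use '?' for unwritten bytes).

Answer: xavKUhvXfABBZPWZhtP

Derivation:
Fragment 1: offset=10 data="BBZ" -> buffer=??????????BBZ??????
Fragment 2: offset=13 data="PtxDt" -> buffer=??????????BBZPtxDt?
Fragment 3: offset=0 data="xavKU" -> buffer=xavKU?????BBZPtxDt?
Fragment 4: offset=18 data="P" -> buffer=xavKU?????BBZPtxDtP
Fragment 5: offset=14 data="WZh" -> buffer=xavKU?????BBZPWZhtP
Fragment 6: offset=5 data="hvXfA" -> buffer=xavKUhvXfABBZPWZhtP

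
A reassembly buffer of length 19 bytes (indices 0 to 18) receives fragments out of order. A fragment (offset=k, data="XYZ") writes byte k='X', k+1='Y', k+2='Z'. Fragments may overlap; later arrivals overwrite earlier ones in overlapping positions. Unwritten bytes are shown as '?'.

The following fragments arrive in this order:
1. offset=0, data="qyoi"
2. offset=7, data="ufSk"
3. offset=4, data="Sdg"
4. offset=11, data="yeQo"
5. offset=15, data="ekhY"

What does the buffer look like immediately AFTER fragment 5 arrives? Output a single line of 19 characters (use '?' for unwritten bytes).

Answer: qyoiSdgufSkyeQoekhY

Derivation:
Fragment 1: offset=0 data="qyoi" -> buffer=qyoi???????????????
Fragment 2: offset=7 data="ufSk" -> buffer=qyoi???ufSk????????
Fragment 3: offset=4 data="Sdg" -> buffer=qyoiSdgufSk????????
Fragment 4: offset=11 data="yeQo" -> buffer=qyoiSdgufSkyeQo????
Fragment 5: offset=15 data="ekhY" -> buffer=qyoiSdgufSkyeQoekhY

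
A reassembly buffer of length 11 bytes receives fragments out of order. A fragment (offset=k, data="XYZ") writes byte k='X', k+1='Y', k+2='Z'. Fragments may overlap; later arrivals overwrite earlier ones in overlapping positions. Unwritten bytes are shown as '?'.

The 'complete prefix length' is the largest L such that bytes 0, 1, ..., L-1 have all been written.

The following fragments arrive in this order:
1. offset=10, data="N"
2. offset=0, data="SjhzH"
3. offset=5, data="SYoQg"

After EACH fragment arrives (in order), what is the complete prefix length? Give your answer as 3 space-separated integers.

Fragment 1: offset=10 data="N" -> buffer=??????????N -> prefix_len=0
Fragment 2: offset=0 data="SjhzH" -> buffer=SjhzH?????N -> prefix_len=5
Fragment 3: offset=5 data="SYoQg" -> buffer=SjhzHSYoQgN -> prefix_len=11

Answer: 0 5 11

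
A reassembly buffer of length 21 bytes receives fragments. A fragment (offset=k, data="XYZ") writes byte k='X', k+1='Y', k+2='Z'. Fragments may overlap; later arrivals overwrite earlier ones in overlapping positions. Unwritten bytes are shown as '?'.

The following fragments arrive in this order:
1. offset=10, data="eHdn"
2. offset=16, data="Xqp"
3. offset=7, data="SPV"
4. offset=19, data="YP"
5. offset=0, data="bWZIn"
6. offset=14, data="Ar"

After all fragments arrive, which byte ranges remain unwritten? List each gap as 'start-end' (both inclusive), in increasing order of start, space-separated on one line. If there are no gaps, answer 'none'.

Fragment 1: offset=10 len=4
Fragment 2: offset=16 len=3
Fragment 3: offset=7 len=3
Fragment 4: offset=19 len=2
Fragment 5: offset=0 len=5
Fragment 6: offset=14 len=2
Gaps: 5-6

Answer: 5-6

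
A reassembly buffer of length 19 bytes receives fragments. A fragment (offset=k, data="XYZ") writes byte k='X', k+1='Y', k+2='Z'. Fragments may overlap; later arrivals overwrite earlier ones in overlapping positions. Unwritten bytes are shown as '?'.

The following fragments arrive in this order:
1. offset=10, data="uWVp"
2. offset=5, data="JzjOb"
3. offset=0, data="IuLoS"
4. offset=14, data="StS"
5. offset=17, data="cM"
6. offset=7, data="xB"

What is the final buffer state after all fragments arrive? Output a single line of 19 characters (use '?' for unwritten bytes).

Fragment 1: offset=10 data="uWVp" -> buffer=??????????uWVp?????
Fragment 2: offset=5 data="JzjOb" -> buffer=?????JzjObuWVp?????
Fragment 3: offset=0 data="IuLoS" -> buffer=IuLoSJzjObuWVp?????
Fragment 4: offset=14 data="StS" -> buffer=IuLoSJzjObuWVpStS??
Fragment 5: offset=17 data="cM" -> buffer=IuLoSJzjObuWVpStScM
Fragment 6: offset=7 data="xB" -> buffer=IuLoSJzxBbuWVpStScM

Answer: IuLoSJzxBbuWVpStScM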